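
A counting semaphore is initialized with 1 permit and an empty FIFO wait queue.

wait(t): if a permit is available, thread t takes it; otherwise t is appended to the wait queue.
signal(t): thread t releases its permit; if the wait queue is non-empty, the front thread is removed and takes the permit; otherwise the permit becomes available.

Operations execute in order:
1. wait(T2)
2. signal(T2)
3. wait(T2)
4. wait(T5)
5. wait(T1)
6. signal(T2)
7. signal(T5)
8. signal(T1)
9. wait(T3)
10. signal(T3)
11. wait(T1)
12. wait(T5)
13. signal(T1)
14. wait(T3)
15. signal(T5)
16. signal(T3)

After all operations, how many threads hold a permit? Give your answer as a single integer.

Step 1: wait(T2) -> count=0 queue=[] holders={T2}
Step 2: signal(T2) -> count=1 queue=[] holders={none}
Step 3: wait(T2) -> count=0 queue=[] holders={T2}
Step 4: wait(T5) -> count=0 queue=[T5] holders={T2}
Step 5: wait(T1) -> count=0 queue=[T5,T1] holders={T2}
Step 6: signal(T2) -> count=0 queue=[T1] holders={T5}
Step 7: signal(T5) -> count=0 queue=[] holders={T1}
Step 8: signal(T1) -> count=1 queue=[] holders={none}
Step 9: wait(T3) -> count=0 queue=[] holders={T3}
Step 10: signal(T3) -> count=1 queue=[] holders={none}
Step 11: wait(T1) -> count=0 queue=[] holders={T1}
Step 12: wait(T5) -> count=0 queue=[T5] holders={T1}
Step 13: signal(T1) -> count=0 queue=[] holders={T5}
Step 14: wait(T3) -> count=0 queue=[T3] holders={T5}
Step 15: signal(T5) -> count=0 queue=[] holders={T3}
Step 16: signal(T3) -> count=1 queue=[] holders={none}
Final holders: {none} -> 0 thread(s)

Answer: 0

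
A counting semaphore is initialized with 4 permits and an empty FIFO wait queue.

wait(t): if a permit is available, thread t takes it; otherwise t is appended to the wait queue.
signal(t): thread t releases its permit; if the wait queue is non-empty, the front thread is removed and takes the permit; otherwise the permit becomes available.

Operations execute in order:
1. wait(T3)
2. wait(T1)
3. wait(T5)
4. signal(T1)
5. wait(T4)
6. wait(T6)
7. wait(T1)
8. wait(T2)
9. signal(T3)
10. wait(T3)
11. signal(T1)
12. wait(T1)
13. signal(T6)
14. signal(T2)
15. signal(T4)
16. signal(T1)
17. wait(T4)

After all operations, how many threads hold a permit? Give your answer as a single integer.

Answer: 3

Derivation:
Step 1: wait(T3) -> count=3 queue=[] holders={T3}
Step 2: wait(T1) -> count=2 queue=[] holders={T1,T3}
Step 3: wait(T5) -> count=1 queue=[] holders={T1,T3,T5}
Step 4: signal(T1) -> count=2 queue=[] holders={T3,T5}
Step 5: wait(T4) -> count=1 queue=[] holders={T3,T4,T5}
Step 6: wait(T6) -> count=0 queue=[] holders={T3,T4,T5,T6}
Step 7: wait(T1) -> count=0 queue=[T1] holders={T3,T4,T5,T6}
Step 8: wait(T2) -> count=0 queue=[T1,T2] holders={T3,T4,T5,T6}
Step 9: signal(T3) -> count=0 queue=[T2] holders={T1,T4,T5,T6}
Step 10: wait(T3) -> count=0 queue=[T2,T3] holders={T1,T4,T5,T6}
Step 11: signal(T1) -> count=0 queue=[T3] holders={T2,T4,T5,T6}
Step 12: wait(T1) -> count=0 queue=[T3,T1] holders={T2,T4,T5,T6}
Step 13: signal(T6) -> count=0 queue=[T1] holders={T2,T3,T4,T5}
Step 14: signal(T2) -> count=0 queue=[] holders={T1,T3,T4,T5}
Step 15: signal(T4) -> count=1 queue=[] holders={T1,T3,T5}
Step 16: signal(T1) -> count=2 queue=[] holders={T3,T5}
Step 17: wait(T4) -> count=1 queue=[] holders={T3,T4,T5}
Final holders: {T3,T4,T5} -> 3 thread(s)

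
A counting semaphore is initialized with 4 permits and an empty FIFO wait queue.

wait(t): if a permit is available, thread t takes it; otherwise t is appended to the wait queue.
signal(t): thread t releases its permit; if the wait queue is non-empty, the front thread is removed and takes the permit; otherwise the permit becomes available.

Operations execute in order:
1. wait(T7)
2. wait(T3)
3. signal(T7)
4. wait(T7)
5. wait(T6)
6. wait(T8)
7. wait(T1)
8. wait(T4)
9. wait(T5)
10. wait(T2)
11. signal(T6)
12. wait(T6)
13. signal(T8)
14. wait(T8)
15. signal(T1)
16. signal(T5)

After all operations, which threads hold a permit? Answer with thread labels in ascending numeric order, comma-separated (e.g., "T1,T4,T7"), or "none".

Step 1: wait(T7) -> count=3 queue=[] holders={T7}
Step 2: wait(T3) -> count=2 queue=[] holders={T3,T7}
Step 3: signal(T7) -> count=3 queue=[] holders={T3}
Step 4: wait(T7) -> count=2 queue=[] holders={T3,T7}
Step 5: wait(T6) -> count=1 queue=[] holders={T3,T6,T7}
Step 6: wait(T8) -> count=0 queue=[] holders={T3,T6,T7,T8}
Step 7: wait(T1) -> count=0 queue=[T1] holders={T3,T6,T7,T8}
Step 8: wait(T4) -> count=0 queue=[T1,T4] holders={T3,T6,T7,T8}
Step 9: wait(T5) -> count=0 queue=[T1,T4,T5] holders={T3,T6,T7,T8}
Step 10: wait(T2) -> count=0 queue=[T1,T4,T5,T2] holders={T3,T6,T7,T8}
Step 11: signal(T6) -> count=0 queue=[T4,T5,T2] holders={T1,T3,T7,T8}
Step 12: wait(T6) -> count=0 queue=[T4,T5,T2,T6] holders={T1,T3,T7,T8}
Step 13: signal(T8) -> count=0 queue=[T5,T2,T6] holders={T1,T3,T4,T7}
Step 14: wait(T8) -> count=0 queue=[T5,T2,T6,T8] holders={T1,T3,T4,T7}
Step 15: signal(T1) -> count=0 queue=[T2,T6,T8] holders={T3,T4,T5,T7}
Step 16: signal(T5) -> count=0 queue=[T6,T8] holders={T2,T3,T4,T7}
Final holders: T2,T3,T4,T7

Answer: T2,T3,T4,T7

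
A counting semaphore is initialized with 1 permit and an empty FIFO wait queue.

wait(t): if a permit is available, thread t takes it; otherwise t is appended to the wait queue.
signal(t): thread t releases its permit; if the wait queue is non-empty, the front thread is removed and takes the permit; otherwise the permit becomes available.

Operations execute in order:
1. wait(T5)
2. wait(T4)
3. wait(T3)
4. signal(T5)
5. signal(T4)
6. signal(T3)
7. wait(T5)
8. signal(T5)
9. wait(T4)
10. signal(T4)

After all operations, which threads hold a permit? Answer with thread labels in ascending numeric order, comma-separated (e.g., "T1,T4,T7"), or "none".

Step 1: wait(T5) -> count=0 queue=[] holders={T5}
Step 2: wait(T4) -> count=0 queue=[T4] holders={T5}
Step 3: wait(T3) -> count=0 queue=[T4,T3] holders={T5}
Step 4: signal(T5) -> count=0 queue=[T3] holders={T4}
Step 5: signal(T4) -> count=0 queue=[] holders={T3}
Step 6: signal(T3) -> count=1 queue=[] holders={none}
Step 7: wait(T5) -> count=0 queue=[] holders={T5}
Step 8: signal(T5) -> count=1 queue=[] holders={none}
Step 9: wait(T4) -> count=0 queue=[] holders={T4}
Step 10: signal(T4) -> count=1 queue=[] holders={none}
Final holders: none

Answer: none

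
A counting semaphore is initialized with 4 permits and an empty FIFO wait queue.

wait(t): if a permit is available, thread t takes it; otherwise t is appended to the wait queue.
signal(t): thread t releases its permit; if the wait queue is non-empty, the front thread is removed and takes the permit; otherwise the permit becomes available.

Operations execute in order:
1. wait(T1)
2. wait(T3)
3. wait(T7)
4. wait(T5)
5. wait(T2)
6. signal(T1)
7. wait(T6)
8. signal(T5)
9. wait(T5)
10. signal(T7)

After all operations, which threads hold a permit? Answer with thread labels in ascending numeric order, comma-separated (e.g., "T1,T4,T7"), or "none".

Step 1: wait(T1) -> count=3 queue=[] holders={T1}
Step 2: wait(T3) -> count=2 queue=[] holders={T1,T3}
Step 3: wait(T7) -> count=1 queue=[] holders={T1,T3,T7}
Step 4: wait(T5) -> count=0 queue=[] holders={T1,T3,T5,T7}
Step 5: wait(T2) -> count=0 queue=[T2] holders={T1,T3,T5,T7}
Step 6: signal(T1) -> count=0 queue=[] holders={T2,T3,T5,T7}
Step 7: wait(T6) -> count=0 queue=[T6] holders={T2,T3,T5,T7}
Step 8: signal(T5) -> count=0 queue=[] holders={T2,T3,T6,T7}
Step 9: wait(T5) -> count=0 queue=[T5] holders={T2,T3,T6,T7}
Step 10: signal(T7) -> count=0 queue=[] holders={T2,T3,T5,T6}
Final holders: T2,T3,T5,T6

Answer: T2,T3,T5,T6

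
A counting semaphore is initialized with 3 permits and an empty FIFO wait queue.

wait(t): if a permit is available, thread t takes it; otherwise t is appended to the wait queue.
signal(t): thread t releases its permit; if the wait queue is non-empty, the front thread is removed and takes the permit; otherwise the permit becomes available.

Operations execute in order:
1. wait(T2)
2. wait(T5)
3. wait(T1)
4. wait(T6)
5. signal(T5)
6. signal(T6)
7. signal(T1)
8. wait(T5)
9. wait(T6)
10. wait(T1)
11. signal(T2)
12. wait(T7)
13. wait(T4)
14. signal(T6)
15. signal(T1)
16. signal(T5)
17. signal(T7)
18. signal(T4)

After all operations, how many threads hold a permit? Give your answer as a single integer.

Step 1: wait(T2) -> count=2 queue=[] holders={T2}
Step 2: wait(T5) -> count=1 queue=[] holders={T2,T5}
Step 3: wait(T1) -> count=0 queue=[] holders={T1,T2,T5}
Step 4: wait(T6) -> count=0 queue=[T6] holders={T1,T2,T5}
Step 5: signal(T5) -> count=0 queue=[] holders={T1,T2,T6}
Step 6: signal(T6) -> count=1 queue=[] holders={T1,T2}
Step 7: signal(T1) -> count=2 queue=[] holders={T2}
Step 8: wait(T5) -> count=1 queue=[] holders={T2,T5}
Step 9: wait(T6) -> count=0 queue=[] holders={T2,T5,T6}
Step 10: wait(T1) -> count=0 queue=[T1] holders={T2,T5,T6}
Step 11: signal(T2) -> count=0 queue=[] holders={T1,T5,T6}
Step 12: wait(T7) -> count=0 queue=[T7] holders={T1,T5,T6}
Step 13: wait(T4) -> count=0 queue=[T7,T4] holders={T1,T5,T6}
Step 14: signal(T6) -> count=0 queue=[T4] holders={T1,T5,T7}
Step 15: signal(T1) -> count=0 queue=[] holders={T4,T5,T7}
Step 16: signal(T5) -> count=1 queue=[] holders={T4,T7}
Step 17: signal(T7) -> count=2 queue=[] holders={T4}
Step 18: signal(T4) -> count=3 queue=[] holders={none}
Final holders: {none} -> 0 thread(s)

Answer: 0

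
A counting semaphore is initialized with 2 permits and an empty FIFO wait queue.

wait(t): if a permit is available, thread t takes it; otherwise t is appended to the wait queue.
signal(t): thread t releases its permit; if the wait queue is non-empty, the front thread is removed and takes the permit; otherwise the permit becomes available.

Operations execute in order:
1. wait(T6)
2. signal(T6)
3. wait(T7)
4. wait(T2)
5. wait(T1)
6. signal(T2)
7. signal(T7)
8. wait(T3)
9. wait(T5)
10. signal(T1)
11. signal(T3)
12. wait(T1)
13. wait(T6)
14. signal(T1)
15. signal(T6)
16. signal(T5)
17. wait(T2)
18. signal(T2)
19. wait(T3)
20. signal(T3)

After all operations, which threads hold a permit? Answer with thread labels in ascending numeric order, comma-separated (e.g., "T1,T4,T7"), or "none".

Answer: none

Derivation:
Step 1: wait(T6) -> count=1 queue=[] holders={T6}
Step 2: signal(T6) -> count=2 queue=[] holders={none}
Step 3: wait(T7) -> count=1 queue=[] holders={T7}
Step 4: wait(T2) -> count=0 queue=[] holders={T2,T7}
Step 5: wait(T1) -> count=0 queue=[T1] holders={T2,T7}
Step 6: signal(T2) -> count=0 queue=[] holders={T1,T7}
Step 7: signal(T7) -> count=1 queue=[] holders={T1}
Step 8: wait(T3) -> count=0 queue=[] holders={T1,T3}
Step 9: wait(T5) -> count=0 queue=[T5] holders={T1,T3}
Step 10: signal(T1) -> count=0 queue=[] holders={T3,T5}
Step 11: signal(T3) -> count=1 queue=[] holders={T5}
Step 12: wait(T1) -> count=0 queue=[] holders={T1,T5}
Step 13: wait(T6) -> count=0 queue=[T6] holders={T1,T5}
Step 14: signal(T1) -> count=0 queue=[] holders={T5,T6}
Step 15: signal(T6) -> count=1 queue=[] holders={T5}
Step 16: signal(T5) -> count=2 queue=[] holders={none}
Step 17: wait(T2) -> count=1 queue=[] holders={T2}
Step 18: signal(T2) -> count=2 queue=[] holders={none}
Step 19: wait(T3) -> count=1 queue=[] holders={T3}
Step 20: signal(T3) -> count=2 queue=[] holders={none}
Final holders: none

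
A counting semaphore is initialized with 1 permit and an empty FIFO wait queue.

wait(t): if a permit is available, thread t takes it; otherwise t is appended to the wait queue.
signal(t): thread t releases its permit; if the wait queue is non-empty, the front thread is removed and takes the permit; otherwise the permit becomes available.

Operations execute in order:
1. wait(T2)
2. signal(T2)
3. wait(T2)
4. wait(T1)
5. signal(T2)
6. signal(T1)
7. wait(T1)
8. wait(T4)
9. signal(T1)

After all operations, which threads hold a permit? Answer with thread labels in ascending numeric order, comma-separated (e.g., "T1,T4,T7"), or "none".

Step 1: wait(T2) -> count=0 queue=[] holders={T2}
Step 2: signal(T2) -> count=1 queue=[] holders={none}
Step 3: wait(T2) -> count=0 queue=[] holders={T2}
Step 4: wait(T1) -> count=0 queue=[T1] holders={T2}
Step 5: signal(T2) -> count=0 queue=[] holders={T1}
Step 6: signal(T1) -> count=1 queue=[] holders={none}
Step 7: wait(T1) -> count=0 queue=[] holders={T1}
Step 8: wait(T4) -> count=0 queue=[T4] holders={T1}
Step 9: signal(T1) -> count=0 queue=[] holders={T4}
Final holders: T4

Answer: T4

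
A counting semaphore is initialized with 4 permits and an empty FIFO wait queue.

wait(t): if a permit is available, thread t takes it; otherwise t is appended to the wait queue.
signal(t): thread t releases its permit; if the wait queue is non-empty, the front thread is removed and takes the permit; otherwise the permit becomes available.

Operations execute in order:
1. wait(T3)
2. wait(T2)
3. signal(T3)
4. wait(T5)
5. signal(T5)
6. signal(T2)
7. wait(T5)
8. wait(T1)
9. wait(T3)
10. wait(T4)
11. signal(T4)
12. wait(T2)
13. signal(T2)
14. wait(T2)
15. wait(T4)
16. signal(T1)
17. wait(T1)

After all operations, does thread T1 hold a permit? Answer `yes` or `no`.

Answer: no

Derivation:
Step 1: wait(T3) -> count=3 queue=[] holders={T3}
Step 2: wait(T2) -> count=2 queue=[] holders={T2,T3}
Step 3: signal(T3) -> count=3 queue=[] holders={T2}
Step 4: wait(T5) -> count=2 queue=[] holders={T2,T5}
Step 5: signal(T5) -> count=3 queue=[] holders={T2}
Step 6: signal(T2) -> count=4 queue=[] holders={none}
Step 7: wait(T5) -> count=3 queue=[] holders={T5}
Step 8: wait(T1) -> count=2 queue=[] holders={T1,T5}
Step 9: wait(T3) -> count=1 queue=[] holders={T1,T3,T5}
Step 10: wait(T4) -> count=0 queue=[] holders={T1,T3,T4,T5}
Step 11: signal(T4) -> count=1 queue=[] holders={T1,T3,T5}
Step 12: wait(T2) -> count=0 queue=[] holders={T1,T2,T3,T5}
Step 13: signal(T2) -> count=1 queue=[] holders={T1,T3,T5}
Step 14: wait(T2) -> count=0 queue=[] holders={T1,T2,T3,T5}
Step 15: wait(T4) -> count=0 queue=[T4] holders={T1,T2,T3,T5}
Step 16: signal(T1) -> count=0 queue=[] holders={T2,T3,T4,T5}
Step 17: wait(T1) -> count=0 queue=[T1] holders={T2,T3,T4,T5}
Final holders: {T2,T3,T4,T5} -> T1 not in holders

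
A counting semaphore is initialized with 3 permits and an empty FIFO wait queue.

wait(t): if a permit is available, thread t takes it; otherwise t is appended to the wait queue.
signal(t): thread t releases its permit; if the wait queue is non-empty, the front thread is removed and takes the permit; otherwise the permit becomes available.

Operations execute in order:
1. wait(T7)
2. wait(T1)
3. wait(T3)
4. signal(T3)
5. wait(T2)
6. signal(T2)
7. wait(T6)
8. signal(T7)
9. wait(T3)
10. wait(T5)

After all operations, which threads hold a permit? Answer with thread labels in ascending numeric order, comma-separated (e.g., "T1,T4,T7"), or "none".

Step 1: wait(T7) -> count=2 queue=[] holders={T7}
Step 2: wait(T1) -> count=1 queue=[] holders={T1,T7}
Step 3: wait(T3) -> count=0 queue=[] holders={T1,T3,T7}
Step 4: signal(T3) -> count=1 queue=[] holders={T1,T7}
Step 5: wait(T2) -> count=0 queue=[] holders={T1,T2,T7}
Step 6: signal(T2) -> count=1 queue=[] holders={T1,T7}
Step 7: wait(T6) -> count=0 queue=[] holders={T1,T6,T7}
Step 8: signal(T7) -> count=1 queue=[] holders={T1,T6}
Step 9: wait(T3) -> count=0 queue=[] holders={T1,T3,T6}
Step 10: wait(T5) -> count=0 queue=[T5] holders={T1,T3,T6}
Final holders: T1,T3,T6

Answer: T1,T3,T6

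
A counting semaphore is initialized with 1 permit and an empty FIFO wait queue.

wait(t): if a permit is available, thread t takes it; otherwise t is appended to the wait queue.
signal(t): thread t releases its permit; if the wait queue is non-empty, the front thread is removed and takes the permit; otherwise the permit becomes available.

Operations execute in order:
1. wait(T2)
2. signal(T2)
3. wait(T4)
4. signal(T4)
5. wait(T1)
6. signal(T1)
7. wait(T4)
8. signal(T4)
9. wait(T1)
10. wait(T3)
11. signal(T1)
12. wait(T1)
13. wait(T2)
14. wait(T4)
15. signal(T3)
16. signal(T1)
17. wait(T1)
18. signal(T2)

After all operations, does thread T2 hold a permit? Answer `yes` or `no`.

Step 1: wait(T2) -> count=0 queue=[] holders={T2}
Step 2: signal(T2) -> count=1 queue=[] holders={none}
Step 3: wait(T4) -> count=0 queue=[] holders={T4}
Step 4: signal(T4) -> count=1 queue=[] holders={none}
Step 5: wait(T1) -> count=0 queue=[] holders={T1}
Step 6: signal(T1) -> count=1 queue=[] holders={none}
Step 7: wait(T4) -> count=0 queue=[] holders={T4}
Step 8: signal(T4) -> count=1 queue=[] holders={none}
Step 9: wait(T1) -> count=0 queue=[] holders={T1}
Step 10: wait(T3) -> count=0 queue=[T3] holders={T1}
Step 11: signal(T1) -> count=0 queue=[] holders={T3}
Step 12: wait(T1) -> count=0 queue=[T1] holders={T3}
Step 13: wait(T2) -> count=0 queue=[T1,T2] holders={T3}
Step 14: wait(T4) -> count=0 queue=[T1,T2,T4] holders={T3}
Step 15: signal(T3) -> count=0 queue=[T2,T4] holders={T1}
Step 16: signal(T1) -> count=0 queue=[T4] holders={T2}
Step 17: wait(T1) -> count=0 queue=[T4,T1] holders={T2}
Step 18: signal(T2) -> count=0 queue=[T1] holders={T4}
Final holders: {T4} -> T2 not in holders

Answer: no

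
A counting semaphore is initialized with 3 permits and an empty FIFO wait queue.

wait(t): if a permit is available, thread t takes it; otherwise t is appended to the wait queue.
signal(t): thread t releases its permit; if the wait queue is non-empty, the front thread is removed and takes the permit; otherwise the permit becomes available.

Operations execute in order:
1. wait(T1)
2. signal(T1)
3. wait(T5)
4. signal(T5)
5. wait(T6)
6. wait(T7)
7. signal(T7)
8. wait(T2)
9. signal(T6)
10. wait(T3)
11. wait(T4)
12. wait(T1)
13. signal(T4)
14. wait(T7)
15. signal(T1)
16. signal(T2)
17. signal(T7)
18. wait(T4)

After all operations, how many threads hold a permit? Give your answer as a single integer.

Answer: 2

Derivation:
Step 1: wait(T1) -> count=2 queue=[] holders={T1}
Step 2: signal(T1) -> count=3 queue=[] holders={none}
Step 3: wait(T5) -> count=2 queue=[] holders={T5}
Step 4: signal(T5) -> count=3 queue=[] holders={none}
Step 5: wait(T6) -> count=2 queue=[] holders={T6}
Step 6: wait(T7) -> count=1 queue=[] holders={T6,T7}
Step 7: signal(T7) -> count=2 queue=[] holders={T6}
Step 8: wait(T2) -> count=1 queue=[] holders={T2,T6}
Step 9: signal(T6) -> count=2 queue=[] holders={T2}
Step 10: wait(T3) -> count=1 queue=[] holders={T2,T3}
Step 11: wait(T4) -> count=0 queue=[] holders={T2,T3,T4}
Step 12: wait(T1) -> count=0 queue=[T1] holders={T2,T3,T4}
Step 13: signal(T4) -> count=0 queue=[] holders={T1,T2,T3}
Step 14: wait(T7) -> count=0 queue=[T7] holders={T1,T2,T3}
Step 15: signal(T1) -> count=0 queue=[] holders={T2,T3,T7}
Step 16: signal(T2) -> count=1 queue=[] holders={T3,T7}
Step 17: signal(T7) -> count=2 queue=[] holders={T3}
Step 18: wait(T4) -> count=1 queue=[] holders={T3,T4}
Final holders: {T3,T4} -> 2 thread(s)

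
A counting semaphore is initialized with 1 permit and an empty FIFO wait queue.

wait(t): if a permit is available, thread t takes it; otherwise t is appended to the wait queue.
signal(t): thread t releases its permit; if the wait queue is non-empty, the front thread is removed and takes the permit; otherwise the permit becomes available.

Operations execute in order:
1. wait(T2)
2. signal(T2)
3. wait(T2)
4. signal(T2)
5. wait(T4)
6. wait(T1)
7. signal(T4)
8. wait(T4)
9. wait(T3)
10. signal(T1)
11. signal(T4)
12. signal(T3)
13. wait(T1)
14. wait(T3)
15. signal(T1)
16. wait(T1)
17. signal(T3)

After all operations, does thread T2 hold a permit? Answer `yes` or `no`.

Step 1: wait(T2) -> count=0 queue=[] holders={T2}
Step 2: signal(T2) -> count=1 queue=[] holders={none}
Step 3: wait(T2) -> count=0 queue=[] holders={T2}
Step 4: signal(T2) -> count=1 queue=[] holders={none}
Step 5: wait(T4) -> count=0 queue=[] holders={T4}
Step 6: wait(T1) -> count=0 queue=[T1] holders={T4}
Step 7: signal(T4) -> count=0 queue=[] holders={T1}
Step 8: wait(T4) -> count=0 queue=[T4] holders={T1}
Step 9: wait(T3) -> count=0 queue=[T4,T3] holders={T1}
Step 10: signal(T1) -> count=0 queue=[T3] holders={T4}
Step 11: signal(T4) -> count=0 queue=[] holders={T3}
Step 12: signal(T3) -> count=1 queue=[] holders={none}
Step 13: wait(T1) -> count=0 queue=[] holders={T1}
Step 14: wait(T3) -> count=0 queue=[T3] holders={T1}
Step 15: signal(T1) -> count=0 queue=[] holders={T3}
Step 16: wait(T1) -> count=0 queue=[T1] holders={T3}
Step 17: signal(T3) -> count=0 queue=[] holders={T1}
Final holders: {T1} -> T2 not in holders

Answer: no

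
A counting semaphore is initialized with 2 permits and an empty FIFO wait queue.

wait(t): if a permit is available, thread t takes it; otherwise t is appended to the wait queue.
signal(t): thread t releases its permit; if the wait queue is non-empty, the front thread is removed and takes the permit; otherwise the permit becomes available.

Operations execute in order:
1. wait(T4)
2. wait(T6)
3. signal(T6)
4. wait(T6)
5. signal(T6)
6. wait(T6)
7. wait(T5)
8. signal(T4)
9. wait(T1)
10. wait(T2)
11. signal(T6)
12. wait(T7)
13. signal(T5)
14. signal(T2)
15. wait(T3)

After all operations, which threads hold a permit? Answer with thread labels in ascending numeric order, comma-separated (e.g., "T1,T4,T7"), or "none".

Answer: T1,T7

Derivation:
Step 1: wait(T4) -> count=1 queue=[] holders={T4}
Step 2: wait(T6) -> count=0 queue=[] holders={T4,T6}
Step 3: signal(T6) -> count=1 queue=[] holders={T4}
Step 4: wait(T6) -> count=0 queue=[] holders={T4,T6}
Step 5: signal(T6) -> count=1 queue=[] holders={T4}
Step 6: wait(T6) -> count=0 queue=[] holders={T4,T6}
Step 7: wait(T5) -> count=0 queue=[T5] holders={T4,T6}
Step 8: signal(T4) -> count=0 queue=[] holders={T5,T6}
Step 9: wait(T1) -> count=0 queue=[T1] holders={T5,T6}
Step 10: wait(T2) -> count=0 queue=[T1,T2] holders={T5,T6}
Step 11: signal(T6) -> count=0 queue=[T2] holders={T1,T5}
Step 12: wait(T7) -> count=0 queue=[T2,T7] holders={T1,T5}
Step 13: signal(T5) -> count=0 queue=[T7] holders={T1,T2}
Step 14: signal(T2) -> count=0 queue=[] holders={T1,T7}
Step 15: wait(T3) -> count=0 queue=[T3] holders={T1,T7}
Final holders: T1,T7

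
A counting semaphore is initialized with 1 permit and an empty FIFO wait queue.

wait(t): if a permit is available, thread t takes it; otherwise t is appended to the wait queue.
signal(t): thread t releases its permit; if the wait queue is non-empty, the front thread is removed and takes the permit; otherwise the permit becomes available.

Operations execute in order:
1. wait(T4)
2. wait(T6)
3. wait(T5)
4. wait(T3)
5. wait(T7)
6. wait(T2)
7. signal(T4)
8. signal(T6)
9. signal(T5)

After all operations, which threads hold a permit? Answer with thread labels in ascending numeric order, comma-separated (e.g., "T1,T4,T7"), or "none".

Step 1: wait(T4) -> count=0 queue=[] holders={T4}
Step 2: wait(T6) -> count=0 queue=[T6] holders={T4}
Step 3: wait(T5) -> count=0 queue=[T6,T5] holders={T4}
Step 4: wait(T3) -> count=0 queue=[T6,T5,T3] holders={T4}
Step 5: wait(T7) -> count=0 queue=[T6,T5,T3,T7] holders={T4}
Step 6: wait(T2) -> count=0 queue=[T6,T5,T3,T7,T2] holders={T4}
Step 7: signal(T4) -> count=0 queue=[T5,T3,T7,T2] holders={T6}
Step 8: signal(T6) -> count=0 queue=[T3,T7,T2] holders={T5}
Step 9: signal(T5) -> count=0 queue=[T7,T2] holders={T3}
Final holders: T3

Answer: T3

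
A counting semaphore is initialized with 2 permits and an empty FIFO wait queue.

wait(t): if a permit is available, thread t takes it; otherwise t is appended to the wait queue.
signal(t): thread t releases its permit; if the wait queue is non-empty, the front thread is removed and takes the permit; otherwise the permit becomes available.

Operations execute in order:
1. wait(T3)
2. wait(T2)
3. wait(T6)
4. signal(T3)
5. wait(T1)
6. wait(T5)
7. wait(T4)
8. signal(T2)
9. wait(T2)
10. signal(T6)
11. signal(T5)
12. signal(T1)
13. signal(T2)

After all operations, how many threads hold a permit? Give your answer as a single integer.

Step 1: wait(T3) -> count=1 queue=[] holders={T3}
Step 2: wait(T2) -> count=0 queue=[] holders={T2,T3}
Step 3: wait(T6) -> count=0 queue=[T6] holders={T2,T3}
Step 4: signal(T3) -> count=0 queue=[] holders={T2,T6}
Step 5: wait(T1) -> count=0 queue=[T1] holders={T2,T6}
Step 6: wait(T5) -> count=0 queue=[T1,T5] holders={T2,T6}
Step 7: wait(T4) -> count=0 queue=[T1,T5,T4] holders={T2,T6}
Step 8: signal(T2) -> count=0 queue=[T5,T4] holders={T1,T6}
Step 9: wait(T2) -> count=0 queue=[T5,T4,T2] holders={T1,T6}
Step 10: signal(T6) -> count=0 queue=[T4,T2] holders={T1,T5}
Step 11: signal(T5) -> count=0 queue=[T2] holders={T1,T4}
Step 12: signal(T1) -> count=0 queue=[] holders={T2,T4}
Step 13: signal(T2) -> count=1 queue=[] holders={T4}
Final holders: {T4} -> 1 thread(s)

Answer: 1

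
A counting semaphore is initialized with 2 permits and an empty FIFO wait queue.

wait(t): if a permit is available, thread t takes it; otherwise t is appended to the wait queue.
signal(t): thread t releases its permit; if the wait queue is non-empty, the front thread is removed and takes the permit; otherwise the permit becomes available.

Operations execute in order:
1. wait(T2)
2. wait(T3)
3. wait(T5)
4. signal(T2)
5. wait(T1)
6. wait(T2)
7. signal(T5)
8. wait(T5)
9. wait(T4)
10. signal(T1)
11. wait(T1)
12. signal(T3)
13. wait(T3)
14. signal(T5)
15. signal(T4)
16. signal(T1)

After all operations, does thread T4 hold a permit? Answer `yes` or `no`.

Answer: no

Derivation:
Step 1: wait(T2) -> count=1 queue=[] holders={T2}
Step 2: wait(T3) -> count=0 queue=[] holders={T2,T3}
Step 3: wait(T5) -> count=0 queue=[T5] holders={T2,T3}
Step 4: signal(T2) -> count=0 queue=[] holders={T3,T5}
Step 5: wait(T1) -> count=0 queue=[T1] holders={T3,T5}
Step 6: wait(T2) -> count=0 queue=[T1,T2] holders={T3,T5}
Step 7: signal(T5) -> count=0 queue=[T2] holders={T1,T3}
Step 8: wait(T5) -> count=0 queue=[T2,T5] holders={T1,T3}
Step 9: wait(T4) -> count=0 queue=[T2,T5,T4] holders={T1,T3}
Step 10: signal(T1) -> count=0 queue=[T5,T4] holders={T2,T3}
Step 11: wait(T1) -> count=0 queue=[T5,T4,T1] holders={T2,T3}
Step 12: signal(T3) -> count=0 queue=[T4,T1] holders={T2,T5}
Step 13: wait(T3) -> count=0 queue=[T4,T1,T3] holders={T2,T5}
Step 14: signal(T5) -> count=0 queue=[T1,T3] holders={T2,T4}
Step 15: signal(T4) -> count=0 queue=[T3] holders={T1,T2}
Step 16: signal(T1) -> count=0 queue=[] holders={T2,T3}
Final holders: {T2,T3} -> T4 not in holders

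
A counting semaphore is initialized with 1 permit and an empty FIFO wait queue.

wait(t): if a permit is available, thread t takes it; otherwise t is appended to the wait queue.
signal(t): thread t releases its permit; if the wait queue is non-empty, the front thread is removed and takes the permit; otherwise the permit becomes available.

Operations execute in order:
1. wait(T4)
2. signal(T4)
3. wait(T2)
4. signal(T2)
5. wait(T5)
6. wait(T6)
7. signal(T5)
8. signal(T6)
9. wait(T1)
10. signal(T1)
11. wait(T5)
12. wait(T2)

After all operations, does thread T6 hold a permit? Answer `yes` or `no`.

Answer: no

Derivation:
Step 1: wait(T4) -> count=0 queue=[] holders={T4}
Step 2: signal(T4) -> count=1 queue=[] holders={none}
Step 3: wait(T2) -> count=0 queue=[] holders={T2}
Step 4: signal(T2) -> count=1 queue=[] holders={none}
Step 5: wait(T5) -> count=0 queue=[] holders={T5}
Step 6: wait(T6) -> count=0 queue=[T6] holders={T5}
Step 7: signal(T5) -> count=0 queue=[] holders={T6}
Step 8: signal(T6) -> count=1 queue=[] holders={none}
Step 9: wait(T1) -> count=0 queue=[] holders={T1}
Step 10: signal(T1) -> count=1 queue=[] holders={none}
Step 11: wait(T5) -> count=0 queue=[] holders={T5}
Step 12: wait(T2) -> count=0 queue=[T2] holders={T5}
Final holders: {T5} -> T6 not in holders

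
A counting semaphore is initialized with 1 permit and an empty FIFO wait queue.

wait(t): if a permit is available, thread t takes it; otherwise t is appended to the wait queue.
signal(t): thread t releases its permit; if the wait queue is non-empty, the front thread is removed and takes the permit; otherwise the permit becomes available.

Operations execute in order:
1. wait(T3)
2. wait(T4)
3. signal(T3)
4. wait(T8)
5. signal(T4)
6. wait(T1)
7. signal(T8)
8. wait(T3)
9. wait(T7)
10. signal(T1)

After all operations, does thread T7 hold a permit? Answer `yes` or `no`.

Answer: no

Derivation:
Step 1: wait(T3) -> count=0 queue=[] holders={T3}
Step 2: wait(T4) -> count=0 queue=[T4] holders={T3}
Step 3: signal(T3) -> count=0 queue=[] holders={T4}
Step 4: wait(T8) -> count=0 queue=[T8] holders={T4}
Step 5: signal(T4) -> count=0 queue=[] holders={T8}
Step 6: wait(T1) -> count=0 queue=[T1] holders={T8}
Step 7: signal(T8) -> count=0 queue=[] holders={T1}
Step 8: wait(T3) -> count=0 queue=[T3] holders={T1}
Step 9: wait(T7) -> count=0 queue=[T3,T7] holders={T1}
Step 10: signal(T1) -> count=0 queue=[T7] holders={T3}
Final holders: {T3} -> T7 not in holders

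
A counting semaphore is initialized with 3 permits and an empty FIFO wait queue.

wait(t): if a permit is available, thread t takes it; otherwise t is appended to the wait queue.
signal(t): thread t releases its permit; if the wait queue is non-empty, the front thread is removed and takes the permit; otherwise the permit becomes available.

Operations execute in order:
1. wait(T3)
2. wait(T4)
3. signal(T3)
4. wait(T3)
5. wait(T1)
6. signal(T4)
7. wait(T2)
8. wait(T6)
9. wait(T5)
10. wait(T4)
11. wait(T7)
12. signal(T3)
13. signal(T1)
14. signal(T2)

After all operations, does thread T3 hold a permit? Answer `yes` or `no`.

Step 1: wait(T3) -> count=2 queue=[] holders={T3}
Step 2: wait(T4) -> count=1 queue=[] holders={T3,T4}
Step 3: signal(T3) -> count=2 queue=[] holders={T4}
Step 4: wait(T3) -> count=1 queue=[] holders={T3,T4}
Step 5: wait(T1) -> count=0 queue=[] holders={T1,T3,T4}
Step 6: signal(T4) -> count=1 queue=[] holders={T1,T3}
Step 7: wait(T2) -> count=0 queue=[] holders={T1,T2,T3}
Step 8: wait(T6) -> count=0 queue=[T6] holders={T1,T2,T3}
Step 9: wait(T5) -> count=0 queue=[T6,T5] holders={T1,T2,T3}
Step 10: wait(T4) -> count=0 queue=[T6,T5,T4] holders={T1,T2,T3}
Step 11: wait(T7) -> count=0 queue=[T6,T5,T4,T7] holders={T1,T2,T3}
Step 12: signal(T3) -> count=0 queue=[T5,T4,T7] holders={T1,T2,T6}
Step 13: signal(T1) -> count=0 queue=[T4,T7] holders={T2,T5,T6}
Step 14: signal(T2) -> count=0 queue=[T7] holders={T4,T5,T6}
Final holders: {T4,T5,T6} -> T3 not in holders

Answer: no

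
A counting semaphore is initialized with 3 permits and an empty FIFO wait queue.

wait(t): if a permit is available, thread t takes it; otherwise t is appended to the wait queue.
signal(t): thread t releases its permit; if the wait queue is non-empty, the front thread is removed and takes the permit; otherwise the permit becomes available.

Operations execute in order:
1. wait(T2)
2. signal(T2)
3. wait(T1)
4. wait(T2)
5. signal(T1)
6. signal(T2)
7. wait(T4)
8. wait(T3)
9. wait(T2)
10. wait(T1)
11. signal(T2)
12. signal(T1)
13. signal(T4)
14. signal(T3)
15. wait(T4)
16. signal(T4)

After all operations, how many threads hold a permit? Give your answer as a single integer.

Answer: 0

Derivation:
Step 1: wait(T2) -> count=2 queue=[] holders={T2}
Step 2: signal(T2) -> count=3 queue=[] holders={none}
Step 3: wait(T1) -> count=2 queue=[] holders={T1}
Step 4: wait(T2) -> count=1 queue=[] holders={T1,T2}
Step 5: signal(T1) -> count=2 queue=[] holders={T2}
Step 6: signal(T2) -> count=3 queue=[] holders={none}
Step 7: wait(T4) -> count=2 queue=[] holders={T4}
Step 8: wait(T3) -> count=1 queue=[] holders={T3,T4}
Step 9: wait(T2) -> count=0 queue=[] holders={T2,T3,T4}
Step 10: wait(T1) -> count=0 queue=[T1] holders={T2,T3,T4}
Step 11: signal(T2) -> count=0 queue=[] holders={T1,T3,T4}
Step 12: signal(T1) -> count=1 queue=[] holders={T3,T4}
Step 13: signal(T4) -> count=2 queue=[] holders={T3}
Step 14: signal(T3) -> count=3 queue=[] holders={none}
Step 15: wait(T4) -> count=2 queue=[] holders={T4}
Step 16: signal(T4) -> count=3 queue=[] holders={none}
Final holders: {none} -> 0 thread(s)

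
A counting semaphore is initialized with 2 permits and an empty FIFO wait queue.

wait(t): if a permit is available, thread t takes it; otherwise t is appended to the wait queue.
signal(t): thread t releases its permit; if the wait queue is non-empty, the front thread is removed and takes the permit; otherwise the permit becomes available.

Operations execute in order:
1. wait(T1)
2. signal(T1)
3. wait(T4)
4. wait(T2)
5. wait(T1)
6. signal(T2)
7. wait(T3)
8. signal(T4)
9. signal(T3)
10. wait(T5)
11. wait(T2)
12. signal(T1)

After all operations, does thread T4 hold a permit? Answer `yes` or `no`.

Answer: no

Derivation:
Step 1: wait(T1) -> count=1 queue=[] holders={T1}
Step 2: signal(T1) -> count=2 queue=[] holders={none}
Step 3: wait(T4) -> count=1 queue=[] holders={T4}
Step 4: wait(T2) -> count=0 queue=[] holders={T2,T4}
Step 5: wait(T1) -> count=0 queue=[T1] holders={T2,T4}
Step 6: signal(T2) -> count=0 queue=[] holders={T1,T4}
Step 7: wait(T3) -> count=0 queue=[T3] holders={T1,T4}
Step 8: signal(T4) -> count=0 queue=[] holders={T1,T3}
Step 9: signal(T3) -> count=1 queue=[] holders={T1}
Step 10: wait(T5) -> count=0 queue=[] holders={T1,T5}
Step 11: wait(T2) -> count=0 queue=[T2] holders={T1,T5}
Step 12: signal(T1) -> count=0 queue=[] holders={T2,T5}
Final holders: {T2,T5} -> T4 not in holders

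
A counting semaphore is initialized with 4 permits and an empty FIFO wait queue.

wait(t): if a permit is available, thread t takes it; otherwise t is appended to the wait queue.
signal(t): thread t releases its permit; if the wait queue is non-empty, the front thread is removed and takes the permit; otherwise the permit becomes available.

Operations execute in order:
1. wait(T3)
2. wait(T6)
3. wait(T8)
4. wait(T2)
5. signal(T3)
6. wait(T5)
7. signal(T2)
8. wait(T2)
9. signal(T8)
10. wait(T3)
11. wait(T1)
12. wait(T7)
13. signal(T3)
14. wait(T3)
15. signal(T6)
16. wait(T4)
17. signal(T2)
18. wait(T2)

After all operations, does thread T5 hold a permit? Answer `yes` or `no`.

Step 1: wait(T3) -> count=3 queue=[] holders={T3}
Step 2: wait(T6) -> count=2 queue=[] holders={T3,T6}
Step 3: wait(T8) -> count=1 queue=[] holders={T3,T6,T8}
Step 4: wait(T2) -> count=0 queue=[] holders={T2,T3,T6,T8}
Step 5: signal(T3) -> count=1 queue=[] holders={T2,T6,T8}
Step 6: wait(T5) -> count=0 queue=[] holders={T2,T5,T6,T8}
Step 7: signal(T2) -> count=1 queue=[] holders={T5,T6,T8}
Step 8: wait(T2) -> count=0 queue=[] holders={T2,T5,T6,T8}
Step 9: signal(T8) -> count=1 queue=[] holders={T2,T5,T6}
Step 10: wait(T3) -> count=0 queue=[] holders={T2,T3,T5,T6}
Step 11: wait(T1) -> count=0 queue=[T1] holders={T2,T3,T5,T6}
Step 12: wait(T7) -> count=0 queue=[T1,T7] holders={T2,T3,T5,T6}
Step 13: signal(T3) -> count=0 queue=[T7] holders={T1,T2,T5,T6}
Step 14: wait(T3) -> count=0 queue=[T7,T3] holders={T1,T2,T5,T6}
Step 15: signal(T6) -> count=0 queue=[T3] holders={T1,T2,T5,T7}
Step 16: wait(T4) -> count=0 queue=[T3,T4] holders={T1,T2,T5,T7}
Step 17: signal(T2) -> count=0 queue=[T4] holders={T1,T3,T5,T7}
Step 18: wait(T2) -> count=0 queue=[T4,T2] holders={T1,T3,T5,T7}
Final holders: {T1,T3,T5,T7} -> T5 in holders

Answer: yes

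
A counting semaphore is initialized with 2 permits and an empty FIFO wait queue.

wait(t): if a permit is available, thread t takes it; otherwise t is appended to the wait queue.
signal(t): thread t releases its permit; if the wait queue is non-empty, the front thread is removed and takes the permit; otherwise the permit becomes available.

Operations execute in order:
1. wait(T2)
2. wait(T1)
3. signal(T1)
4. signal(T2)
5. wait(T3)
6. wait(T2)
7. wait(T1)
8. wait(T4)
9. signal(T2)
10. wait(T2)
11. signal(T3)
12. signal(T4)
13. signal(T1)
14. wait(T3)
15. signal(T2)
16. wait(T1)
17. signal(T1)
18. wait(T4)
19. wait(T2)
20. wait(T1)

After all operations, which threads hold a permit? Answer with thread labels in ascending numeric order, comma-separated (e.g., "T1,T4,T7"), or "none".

Step 1: wait(T2) -> count=1 queue=[] holders={T2}
Step 2: wait(T1) -> count=0 queue=[] holders={T1,T2}
Step 3: signal(T1) -> count=1 queue=[] holders={T2}
Step 4: signal(T2) -> count=2 queue=[] holders={none}
Step 5: wait(T3) -> count=1 queue=[] holders={T3}
Step 6: wait(T2) -> count=0 queue=[] holders={T2,T3}
Step 7: wait(T1) -> count=0 queue=[T1] holders={T2,T3}
Step 8: wait(T4) -> count=0 queue=[T1,T4] holders={T2,T3}
Step 9: signal(T2) -> count=0 queue=[T4] holders={T1,T3}
Step 10: wait(T2) -> count=0 queue=[T4,T2] holders={T1,T3}
Step 11: signal(T3) -> count=0 queue=[T2] holders={T1,T4}
Step 12: signal(T4) -> count=0 queue=[] holders={T1,T2}
Step 13: signal(T1) -> count=1 queue=[] holders={T2}
Step 14: wait(T3) -> count=0 queue=[] holders={T2,T3}
Step 15: signal(T2) -> count=1 queue=[] holders={T3}
Step 16: wait(T1) -> count=0 queue=[] holders={T1,T3}
Step 17: signal(T1) -> count=1 queue=[] holders={T3}
Step 18: wait(T4) -> count=0 queue=[] holders={T3,T4}
Step 19: wait(T2) -> count=0 queue=[T2] holders={T3,T4}
Step 20: wait(T1) -> count=0 queue=[T2,T1] holders={T3,T4}
Final holders: T3,T4

Answer: T3,T4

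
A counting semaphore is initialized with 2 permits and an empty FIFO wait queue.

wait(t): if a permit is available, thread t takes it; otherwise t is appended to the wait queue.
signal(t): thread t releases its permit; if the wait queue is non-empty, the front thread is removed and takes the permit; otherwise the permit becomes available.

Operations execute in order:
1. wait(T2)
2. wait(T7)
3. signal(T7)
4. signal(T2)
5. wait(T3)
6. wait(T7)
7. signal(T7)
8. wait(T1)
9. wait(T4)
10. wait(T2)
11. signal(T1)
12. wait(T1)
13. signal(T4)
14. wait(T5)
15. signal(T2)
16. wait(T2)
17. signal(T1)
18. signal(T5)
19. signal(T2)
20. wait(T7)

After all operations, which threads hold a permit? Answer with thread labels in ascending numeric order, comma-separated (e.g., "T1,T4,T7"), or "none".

Step 1: wait(T2) -> count=1 queue=[] holders={T2}
Step 2: wait(T7) -> count=0 queue=[] holders={T2,T7}
Step 3: signal(T7) -> count=1 queue=[] holders={T2}
Step 4: signal(T2) -> count=2 queue=[] holders={none}
Step 5: wait(T3) -> count=1 queue=[] holders={T3}
Step 6: wait(T7) -> count=0 queue=[] holders={T3,T7}
Step 7: signal(T7) -> count=1 queue=[] holders={T3}
Step 8: wait(T1) -> count=0 queue=[] holders={T1,T3}
Step 9: wait(T4) -> count=0 queue=[T4] holders={T1,T3}
Step 10: wait(T2) -> count=0 queue=[T4,T2] holders={T1,T3}
Step 11: signal(T1) -> count=0 queue=[T2] holders={T3,T4}
Step 12: wait(T1) -> count=0 queue=[T2,T1] holders={T3,T4}
Step 13: signal(T4) -> count=0 queue=[T1] holders={T2,T3}
Step 14: wait(T5) -> count=0 queue=[T1,T5] holders={T2,T3}
Step 15: signal(T2) -> count=0 queue=[T5] holders={T1,T3}
Step 16: wait(T2) -> count=0 queue=[T5,T2] holders={T1,T3}
Step 17: signal(T1) -> count=0 queue=[T2] holders={T3,T5}
Step 18: signal(T5) -> count=0 queue=[] holders={T2,T3}
Step 19: signal(T2) -> count=1 queue=[] holders={T3}
Step 20: wait(T7) -> count=0 queue=[] holders={T3,T7}
Final holders: T3,T7

Answer: T3,T7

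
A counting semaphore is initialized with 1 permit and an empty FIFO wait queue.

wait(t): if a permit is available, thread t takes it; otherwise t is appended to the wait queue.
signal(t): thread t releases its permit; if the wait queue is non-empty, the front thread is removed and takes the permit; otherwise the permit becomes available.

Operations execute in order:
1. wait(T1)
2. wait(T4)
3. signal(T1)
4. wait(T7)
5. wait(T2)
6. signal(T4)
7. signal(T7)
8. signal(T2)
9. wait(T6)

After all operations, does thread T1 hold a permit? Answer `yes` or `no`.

Step 1: wait(T1) -> count=0 queue=[] holders={T1}
Step 2: wait(T4) -> count=0 queue=[T4] holders={T1}
Step 3: signal(T1) -> count=0 queue=[] holders={T4}
Step 4: wait(T7) -> count=0 queue=[T7] holders={T4}
Step 5: wait(T2) -> count=0 queue=[T7,T2] holders={T4}
Step 6: signal(T4) -> count=0 queue=[T2] holders={T7}
Step 7: signal(T7) -> count=0 queue=[] holders={T2}
Step 8: signal(T2) -> count=1 queue=[] holders={none}
Step 9: wait(T6) -> count=0 queue=[] holders={T6}
Final holders: {T6} -> T1 not in holders

Answer: no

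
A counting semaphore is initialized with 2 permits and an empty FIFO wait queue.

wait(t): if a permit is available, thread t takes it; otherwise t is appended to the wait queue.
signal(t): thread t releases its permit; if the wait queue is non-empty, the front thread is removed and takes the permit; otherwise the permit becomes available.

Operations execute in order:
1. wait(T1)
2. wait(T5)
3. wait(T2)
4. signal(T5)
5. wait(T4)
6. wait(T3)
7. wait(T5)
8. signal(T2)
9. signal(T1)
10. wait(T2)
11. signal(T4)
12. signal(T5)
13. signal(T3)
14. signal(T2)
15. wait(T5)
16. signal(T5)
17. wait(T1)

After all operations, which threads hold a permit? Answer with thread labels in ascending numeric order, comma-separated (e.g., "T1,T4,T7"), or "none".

Step 1: wait(T1) -> count=1 queue=[] holders={T1}
Step 2: wait(T5) -> count=0 queue=[] holders={T1,T5}
Step 3: wait(T2) -> count=0 queue=[T2] holders={T1,T5}
Step 4: signal(T5) -> count=0 queue=[] holders={T1,T2}
Step 5: wait(T4) -> count=0 queue=[T4] holders={T1,T2}
Step 6: wait(T3) -> count=0 queue=[T4,T3] holders={T1,T2}
Step 7: wait(T5) -> count=0 queue=[T4,T3,T5] holders={T1,T2}
Step 8: signal(T2) -> count=0 queue=[T3,T5] holders={T1,T4}
Step 9: signal(T1) -> count=0 queue=[T5] holders={T3,T4}
Step 10: wait(T2) -> count=0 queue=[T5,T2] holders={T3,T4}
Step 11: signal(T4) -> count=0 queue=[T2] holders={T3,T5}
Step 12: signal(T5) -> count=0 queue=[] holders={T2,T3}
Step 13: signal(T3) -> count=1 queue=[] holders={T2}
Step 14: signal(T2) -> count=2 queue=[] holders={none}
Step 15: wait(T5) -> count=1 queue=[] holders={T5}
Step 16: signal(T5) -> count=2 queue=[] holders={none}
Step 17: wait(T1) -> count=1 queue=[] holders={T1}
Final holders: T1

Answer: T1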